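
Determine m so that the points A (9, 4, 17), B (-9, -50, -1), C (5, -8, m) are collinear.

Direction AB = (-18, -54, -18). From the x-coordinate of C, the parameter along the line is τ = (5 − 9)/(-18) = 2/9.
Then m = 17 + 2/9·(-18) = 13.

13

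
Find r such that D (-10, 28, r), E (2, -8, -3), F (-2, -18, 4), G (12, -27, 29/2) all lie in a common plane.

-69/2

Coplanarity ⇔ det[DE; DF; DG] = 0.
Expanding, this is linear in r: (-176)r + (-6072) = 0.
So r = -69/2.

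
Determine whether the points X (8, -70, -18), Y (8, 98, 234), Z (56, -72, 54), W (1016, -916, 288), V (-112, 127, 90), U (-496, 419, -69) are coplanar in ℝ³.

No

The plane through X, Y, Z has normal n = XY × XZ = (12600, 12096, -8064) and equation n·P = -600768.
Checking the remaining points: n·W = -600768, n·V = -600768, n·U = -624960.
Since n·U = -624960 ≠ -600768, U is off the plane and the points are not all coplanar.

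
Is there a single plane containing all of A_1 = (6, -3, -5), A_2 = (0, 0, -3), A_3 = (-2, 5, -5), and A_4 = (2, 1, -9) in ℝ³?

No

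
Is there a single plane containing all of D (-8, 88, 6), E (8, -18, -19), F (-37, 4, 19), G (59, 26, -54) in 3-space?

Yes

A normal to the plane through D, E, F is n = DE × DF = (-3478, 517, -4418).
The plane has equation n·P = 46812. For G: n·G = 46812.
Equal, so G lies in the plane and all four are coplanar.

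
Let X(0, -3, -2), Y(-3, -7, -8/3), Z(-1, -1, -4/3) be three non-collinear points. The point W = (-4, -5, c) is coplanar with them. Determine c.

-2

The plane through X, Y, Z has equation −(4/3)x + (8/3)y − 10z = 12.
Substituting W: (-10)c + (-8) = 12, so c = -2.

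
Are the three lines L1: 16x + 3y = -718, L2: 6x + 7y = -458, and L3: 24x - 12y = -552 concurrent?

No

Lines aᵢx + bᵢy = cᵢ with pairwise distinct directions are concurrent exactly when det[aᵢ bᵢ cᵢ] = 0.
Here the determinant is -480.
Nonzero, so no common point exists.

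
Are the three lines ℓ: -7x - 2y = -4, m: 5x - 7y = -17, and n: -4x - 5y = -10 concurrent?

Intersecting ℓ and m: solving the 2×2 system gives (x, y) = (-6/59, 139/59).
Substitute into n: (-4)(-6/59) + (-5)(139/59) = -671/59.
But n requires -10 ≠ -671/59, so the three lines have no common point.

No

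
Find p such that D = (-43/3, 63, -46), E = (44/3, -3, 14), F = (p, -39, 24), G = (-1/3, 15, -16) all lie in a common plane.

56/3

Coplanarity ⇔ det[DE; DF; DG] = 0.
Expanding, this is linear in p: (-900)p + (16800) = 0.
So p = 56/3.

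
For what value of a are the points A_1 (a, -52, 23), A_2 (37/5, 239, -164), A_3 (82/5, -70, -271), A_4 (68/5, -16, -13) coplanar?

Coplanarity ⇔ det[A_1A_2; A_1A_3; A_1A_4] = 0.
Expanding, this is linear in a: (73944)a + (-5323968/5) = 0.
So a = 72/5.

72/5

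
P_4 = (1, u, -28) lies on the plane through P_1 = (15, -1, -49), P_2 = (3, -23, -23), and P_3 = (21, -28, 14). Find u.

Coplanarity requires P_1P_2 · (P_1P_3 × P_1P_4) = 0.
P_1P_2 = (-12, -22, 26), P_1P_3 = (6, -27, 63); the triple product is linear in u with coefficient 912 and constant term 20064.
Setting it to zero: u = -22.

-22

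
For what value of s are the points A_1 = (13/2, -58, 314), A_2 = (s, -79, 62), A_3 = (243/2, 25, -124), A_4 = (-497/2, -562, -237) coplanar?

55/2

Normal to plane A_1A_3A_4: n = (-266485, 175055, -36795); plane equation n·P = -46877945/2.
Requiring n·A_2 = -46877945/2: (-266485)s + (-16110635) = -46877945/2.
So s = 55/2.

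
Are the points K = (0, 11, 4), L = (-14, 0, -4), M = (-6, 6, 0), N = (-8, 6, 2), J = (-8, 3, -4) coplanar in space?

Yes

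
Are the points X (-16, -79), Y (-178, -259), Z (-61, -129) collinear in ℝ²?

Yes

XY = (-162, -180), XZ = (-45, -50).
Twice the signed area of △XYZ is (-162)(-50) − (-180)(-45) = 0.
The triangle is degenerate (zero area), so the points are collinear.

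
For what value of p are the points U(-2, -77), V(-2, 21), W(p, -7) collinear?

Collinearity: (W − U) must be parallel to (V − U) = (0, 98).
Cross-multiplying the components: (p − (-2))·(98) = (70)·(0).
Solving gives p = -2.

-2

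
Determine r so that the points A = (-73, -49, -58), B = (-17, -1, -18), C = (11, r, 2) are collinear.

23

Direction AB = (56, 48, 40). From the x-coordinate of C, the parameter along the line is τ = (11 − (-73))/56 = 3/2.
Then r = (-49) + 3/2·(48) = 23.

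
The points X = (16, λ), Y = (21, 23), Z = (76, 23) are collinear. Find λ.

23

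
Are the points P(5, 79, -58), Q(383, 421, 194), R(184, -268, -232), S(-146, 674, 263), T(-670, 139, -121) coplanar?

The plane through P, Q, R has normal n = PQ × PR = (27936, 110880, -192384) and equation n·X = 20057472.
Checking the remaining points: n·S = 20057472, n·T = 19973664.
Since n·T = 19973664 ≠ 20057472, T is off the plane and the points are not all coplanar.

No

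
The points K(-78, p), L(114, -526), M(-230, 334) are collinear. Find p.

The three points are collinear iff det[KL; KM] = 0.
This determinant is linear in p: (-344)p + (-15824) = 0, so p = -46.

-46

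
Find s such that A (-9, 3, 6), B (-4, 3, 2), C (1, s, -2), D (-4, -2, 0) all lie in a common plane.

3

The points are coplanar iff AB · (AC × AD) = 0.
Expanding, this is linear in s: (-10)s + (30) = 0.
So s = 3.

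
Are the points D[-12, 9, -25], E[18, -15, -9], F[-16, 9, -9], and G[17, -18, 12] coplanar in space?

Yes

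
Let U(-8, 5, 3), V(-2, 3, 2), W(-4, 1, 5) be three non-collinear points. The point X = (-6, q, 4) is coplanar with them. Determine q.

3

A normal to the plane is n = UV × UW = (-8, -16, -16).
X lies in the plane iff n · UX = 0.
This gives (-16)q + (48) = 0, so q = 3.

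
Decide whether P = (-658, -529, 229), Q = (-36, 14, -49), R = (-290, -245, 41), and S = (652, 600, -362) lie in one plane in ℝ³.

No

With P as base: PQ = (622, 543, -278), PR = (368, 284, -188), PS = (1310, 1129, -591).
PR × PS = (44408, -28792, 43432).
PQ · (PR × PS) = -86376.
Since -86376 ≠ 0, the four points are not coplanar.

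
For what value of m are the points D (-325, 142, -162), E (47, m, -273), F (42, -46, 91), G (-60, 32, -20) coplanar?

184

The points are coplanar iff DE · (DF × DG) = 0.
Expanding, this is linear in m: (14931)m + (-2747304) = 0.
So m = 184.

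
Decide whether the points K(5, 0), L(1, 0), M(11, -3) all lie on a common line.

KL = (-4, 0), KM = (6, -3).
If collinear, KM would be a scalar multiple of KL. But (-4)·(-3) ≠ (0)·(6) (difference 12), so they are not parallel; the points are not collinear.

No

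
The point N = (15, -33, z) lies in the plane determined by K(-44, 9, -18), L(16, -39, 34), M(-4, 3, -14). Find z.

Coplanarity requires KL · (KM × KN) = 0.
KL = (60, -48, 52), KM = (40, -6, 4); the triple product is linear in z with coefficient 1560 and constant term -42120.
Setting it to zero: z = 27.

27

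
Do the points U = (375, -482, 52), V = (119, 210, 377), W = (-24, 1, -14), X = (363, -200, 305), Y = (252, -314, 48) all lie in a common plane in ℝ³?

No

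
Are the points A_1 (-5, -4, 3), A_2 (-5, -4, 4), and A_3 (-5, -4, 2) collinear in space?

Yes

A_1A_2 = (0, 0, 1), A_1A_3 = (0, 0, -1).
A_1A_2 × A_1A_3 = (0, 0, 0).
The cross product vanishes, so the three points are collinear.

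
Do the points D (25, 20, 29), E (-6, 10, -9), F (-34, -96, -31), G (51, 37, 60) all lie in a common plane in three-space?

No

The four points are coplanar iff the 3×3 determinant with rows DE, DF, DG is zero.
Rows: (-31, -10, -38), (-59, -116, -60), (26, 17, 31).
Expanding along the first row: (-31)(-2576) − (-10)(-269) + (-38)(2013) = 672.
Nonzero ⇒ not coplanar.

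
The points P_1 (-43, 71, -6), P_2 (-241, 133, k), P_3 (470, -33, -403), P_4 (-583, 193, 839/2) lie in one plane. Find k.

Normal to plane P_1P_3P_4: n = (4182, -7803/2, 6426); plane equation n·P = -990777/2.
Requiring n·P_2 = -990777/2: (6426)k + (-3053523/2) = -990777/2.
So k = 321/2.

321/2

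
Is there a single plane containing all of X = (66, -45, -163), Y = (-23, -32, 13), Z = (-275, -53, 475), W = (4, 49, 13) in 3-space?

A normal to the plane through X, Y, Z is n = XY × XZ = (9702, -3234, 5145).
The plane has equation n·P = -52773. For W: n·W = -52773.
Equal, so W lies in the plane and all four are coplanar.

Yes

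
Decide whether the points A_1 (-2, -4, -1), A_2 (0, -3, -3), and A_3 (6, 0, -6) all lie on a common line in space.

No

A_1A_2 = (2, 1, -2), A_1A_3 = (8, 4, -5).
Comparing components 2 and 3: (1)(-5) − (-2)(4) = 3 ≠ 0, so A_1A_2 and A_1A_3 are not parallel and the points are not collinear.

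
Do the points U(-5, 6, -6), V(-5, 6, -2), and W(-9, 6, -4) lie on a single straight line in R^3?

UV = (0, 0, 4), UW = (-4, 0, 2).
UV × UW = (0, -16, 0).
The cross product is nonzero, so the points do not lie on one line.

No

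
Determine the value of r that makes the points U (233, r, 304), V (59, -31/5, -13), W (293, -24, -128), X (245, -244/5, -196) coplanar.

528/5

Coplanarity ⇔ det[UV; UW; UX] = 0.
Expanding, this is linear in r: (-21432)r + (11316096/5) = 0.
So r = 528/5.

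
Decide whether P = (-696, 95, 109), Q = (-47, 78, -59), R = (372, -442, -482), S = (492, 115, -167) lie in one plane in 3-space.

No

A normal to the plane through P, Q, R is n = PQ × PR = (-80169, 204135, -330357).
The plane has equation n·X = 39181536. For S: n·S = 39201996.
39201996 ≠ 39181536, so S is off the plane.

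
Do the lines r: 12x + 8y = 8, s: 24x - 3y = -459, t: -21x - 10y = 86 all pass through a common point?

Intersecting r and s: solving the 2×2 system gives (x, y) = (-16, 25).
Substitute into t: (-21)(-16) + (-10)(25) = 86.
This equals 86, so (-16, 25) lies on all three lines and they are concurrent.

Yes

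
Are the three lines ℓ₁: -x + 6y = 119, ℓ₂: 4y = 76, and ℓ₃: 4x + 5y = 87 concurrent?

The three lines meet at one point iff the augmented coefficient matrix [aᵢ bᵢ cᵢ] has rank < 3, i.e. its determinant vanishes.
Here the determinant is -48.
Nonzero, so no common point exists.

No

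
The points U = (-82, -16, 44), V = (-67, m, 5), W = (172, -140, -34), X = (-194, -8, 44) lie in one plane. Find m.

-70

Coplanarity ⇔ det[UV; UW; UX] = 0.
Expanding, this is linear in m: (8736)m + (611520) = 0.
So m = -70.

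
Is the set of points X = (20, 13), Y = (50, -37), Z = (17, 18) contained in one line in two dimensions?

Yes

XY = (30, -50), XZ = (-3, 5).
Twice the signed area of △XYZ is (30)(5) − (-50)(-3) = 0.
The triangle is degenerate (zero area), so the points are collinear.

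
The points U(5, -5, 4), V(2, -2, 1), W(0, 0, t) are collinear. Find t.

-1

Direction UV = (-3, 3, -3). From the x-coordinate of W, the parameter along the line is τ = (0 − 5)/(-3) = 5/3.
Then t = 4 + 5/3·(-3) = -1.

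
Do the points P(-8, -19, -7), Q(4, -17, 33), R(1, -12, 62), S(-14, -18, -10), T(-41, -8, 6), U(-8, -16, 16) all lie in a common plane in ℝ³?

No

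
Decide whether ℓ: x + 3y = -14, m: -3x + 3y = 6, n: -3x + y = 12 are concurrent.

Yes

The three lines meet at one point iff the augmented coefficient matrix [aᵢ bᵢ cᵢ] has rank < 3, i.e. its determinant vanishes.
Here the determinant is 0.
It vanishes, so the lines are concurrent at (-5, -3).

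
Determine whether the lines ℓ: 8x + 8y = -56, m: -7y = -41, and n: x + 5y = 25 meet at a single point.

No

The three lines meet at one point iff the augmented coefficient matrix [aᵢ bᵢ cᵢ] has rank < 3, i.e. its determinant vanishes.
Here the determinant is -480.
Nonzero, so no common point exists.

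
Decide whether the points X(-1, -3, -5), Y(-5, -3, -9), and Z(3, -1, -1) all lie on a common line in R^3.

No

XY = (-4, 0, -4), XZ = (4, 2, 4).
Comparing components 2 and 3: (0)(4) − (-4)(2) = 8 ≠ 0, so XY and XZ are not parallel and the points are not collinear.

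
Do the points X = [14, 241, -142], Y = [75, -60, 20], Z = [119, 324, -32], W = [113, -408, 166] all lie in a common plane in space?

The four points are coplanar iff the 3×3 determinant with rows XY, XZ, XW is zero.
Rows: (61, -301, 162), (105, 83, 110), (99, -649, 308).
Expanding along the first row: (61)(96954) − (-301)(21450) + (162)(-76362) = 0.
Zero determinant ⇒ coplanar.

Yes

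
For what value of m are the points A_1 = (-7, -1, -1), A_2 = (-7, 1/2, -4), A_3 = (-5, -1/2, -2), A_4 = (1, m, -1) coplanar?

Normal to plane A_1A_2A_3: n = (0, -6, -3); plane equation n·P = 9.
Requiring n·A_4 = 9: (-6)m + (3) = 9.
So m = -1.

-1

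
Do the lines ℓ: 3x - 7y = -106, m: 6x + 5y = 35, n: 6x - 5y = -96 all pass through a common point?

Lines aᵢx + bᵢy = cᵢ with pairwise distinct directions are concurrent exactly when det[aᵢ bᵢ cᵢ] = 0.
Here the determinant is -57.
Nonzero, so no common point exists.

No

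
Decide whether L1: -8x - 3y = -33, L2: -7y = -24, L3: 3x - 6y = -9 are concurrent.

Intersecting L1 and L2: solving the 2×2 system gives (x, y) = (159/56, 24/7).
Substitute into L3: (3)(159/56) + (-6)(24/7) = -675/56.
But L3 requires -9 ≠ -675/56, so the three lines have no common point.

No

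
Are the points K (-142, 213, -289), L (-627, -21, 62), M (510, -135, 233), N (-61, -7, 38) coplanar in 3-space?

No

The four points are coplanar iff the 3×3 determinant with rows KL, KM, KN is zero.
Rows: (-485, -234, 351), (652, -348, 522), (81, -220, 327).
Expanding along the first row: (-485)(1044) − (-234)(170922) + (351)(-115252) = -964044.
Nonzero ⇒ not coplanar.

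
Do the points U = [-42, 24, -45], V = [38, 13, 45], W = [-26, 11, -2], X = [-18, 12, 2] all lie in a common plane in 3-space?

A normal to the plane through U, V, W is n = UV × UW = (697, -2000, -864).
The plane has equation n·P = -38394. For X: n·X = -38274.
-38274 ≠ -38394, so X is off the plane.

No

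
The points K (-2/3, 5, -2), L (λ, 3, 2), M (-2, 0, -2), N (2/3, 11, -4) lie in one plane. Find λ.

The points are coplanar iff KL · (KM × KN) = 0.
Expanding, this is linear in λ: (10)λ + (20/3) = 0.
So λ = -2/3.

-2/3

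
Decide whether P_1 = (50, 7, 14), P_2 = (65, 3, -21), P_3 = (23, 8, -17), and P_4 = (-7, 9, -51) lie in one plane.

No

A normal to the plane through P_1, P_2, P_3 is n = P_1P_2 × P_1P_3 = (159, 1410, -93).
The plane has equation n·P = 16518. For P_4: n·P_4 = 16320.
16320 ≠ 16518, so P_4 is off the plane.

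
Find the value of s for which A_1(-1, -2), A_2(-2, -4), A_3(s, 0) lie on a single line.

0

The three points are collinear iff det[A_1A_2; A_1A_3] = 0.
This determinant is linear in s: (2)s + (0) = 0, so s = 0.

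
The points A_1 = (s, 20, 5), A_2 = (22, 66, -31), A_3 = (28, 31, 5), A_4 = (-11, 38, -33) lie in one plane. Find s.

16

Coplanarity ⇔ det[A_1A_2; A_1A_3; A_1A_4] = 0.
Expanding, this is linear in s: (-1078)s + (17248) = 0.
So s = 16.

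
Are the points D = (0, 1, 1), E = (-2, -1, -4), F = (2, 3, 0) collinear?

No

DE = (-2, -2, -5), DF = (2, 2, -1).
Comparing components 2 and 3: (-2)(-1) − (-5)(2) = 12 ≠ 0, so DE and DF are not parallel and the points are not collinear.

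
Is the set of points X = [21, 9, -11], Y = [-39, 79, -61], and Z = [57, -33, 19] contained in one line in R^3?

Yes

XY = (-60, 70, -50), XZ = (36, -42, 30).
XY × XZ = (0, 0, 0).
The cross product vanishes, so the three points are collinear.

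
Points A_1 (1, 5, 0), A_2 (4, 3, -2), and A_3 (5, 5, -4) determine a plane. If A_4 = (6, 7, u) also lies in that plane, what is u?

-6

The plane through A_1, A_2, A_3 has equation 8x + 4y + 8z = 28.
Substituting A_4: (8)u + (76) = 28, so u = -6.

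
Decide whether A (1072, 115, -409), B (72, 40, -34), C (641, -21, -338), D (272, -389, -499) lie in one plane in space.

No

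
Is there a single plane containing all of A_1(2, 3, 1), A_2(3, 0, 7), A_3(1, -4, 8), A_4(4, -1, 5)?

No

A normal to the plane through A_1, A_2, A_3 is n = A_1A_2 × A_1A_3 = (21, -13, -10).
The plane has equation n·P = -7. For A_4: n·A_4 = 47.
47 ≠ -7, so A_4 is off the plane.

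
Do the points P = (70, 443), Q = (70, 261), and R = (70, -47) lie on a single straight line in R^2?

Yes

PQ = (0, -182), PR = (0, -490).
Checking proportionality: PR = 35/13·PQ, so the vectors are parallel and the points are collinear.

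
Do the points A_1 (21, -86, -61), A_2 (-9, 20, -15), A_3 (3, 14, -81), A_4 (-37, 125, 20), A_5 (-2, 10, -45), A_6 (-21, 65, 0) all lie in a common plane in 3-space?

Yes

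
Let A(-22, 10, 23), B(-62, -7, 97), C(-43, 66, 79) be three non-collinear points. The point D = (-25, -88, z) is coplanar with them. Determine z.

3

A normal to the plane is n = AB × AC = (-5096, 686, -2597).
D lies in the plane iff n · AD = 0.
This gives (-2597)z + (7791) = 0, so z = 3.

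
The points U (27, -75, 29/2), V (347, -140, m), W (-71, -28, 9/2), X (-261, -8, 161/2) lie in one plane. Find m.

-143/2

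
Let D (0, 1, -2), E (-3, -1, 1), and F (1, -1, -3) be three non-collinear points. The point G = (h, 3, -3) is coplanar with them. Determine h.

1

A normal to the plane is n = DE × DF = (8, 0, 8).
G lies in the plane iff n · DG = 0.
This gives (8)h + (-8) = 0, so h = 1.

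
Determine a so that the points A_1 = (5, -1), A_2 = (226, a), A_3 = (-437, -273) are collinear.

135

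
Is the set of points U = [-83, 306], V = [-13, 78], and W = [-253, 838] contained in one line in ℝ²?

No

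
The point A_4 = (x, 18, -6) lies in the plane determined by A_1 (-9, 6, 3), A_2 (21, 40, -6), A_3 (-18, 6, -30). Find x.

0

Coplanarity requires A_1A_2 · (A_1A_3 × A_1A_4) = 0.
A_1A_2 = (30, 34, -9), A_1A_3 = (-9, 0, -33); the triple product is linear in x with coefficient -1122 and constant term 0.
Setting it to zero: x = 0.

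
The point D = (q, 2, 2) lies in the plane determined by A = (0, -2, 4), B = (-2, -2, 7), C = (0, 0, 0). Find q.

-4

The plane through A, B, C has equation −6x − 8y − 4z = 0.
Substituting D: (-6)q + (-24) = 0, so q = -4.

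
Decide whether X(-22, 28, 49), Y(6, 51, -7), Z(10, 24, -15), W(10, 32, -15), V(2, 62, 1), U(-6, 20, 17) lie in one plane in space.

Yes

The plane through X, Y, Z has normal n = XY × XZ = (-1696, 0, -848) and equation n·P = -4240.
Checking the remaining points: n·W = -4240, n·V = -4240, n·U = -4240.
All equal -4240, so all 6 points lie in one plane.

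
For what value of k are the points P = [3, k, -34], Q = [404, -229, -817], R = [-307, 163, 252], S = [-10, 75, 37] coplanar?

The points are coplanar iff PQ · (PR × PS) = 0.
Expanding, this is linear in k: (-164628)k + (8396028) = 0.
So k = 51.

51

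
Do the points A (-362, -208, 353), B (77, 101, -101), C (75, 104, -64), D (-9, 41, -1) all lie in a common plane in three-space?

With A as base: AB = (439, 309, -454), AC = (437, 312, -417), AD = (353, 249, -354).
AC × AD = (-6615, 7497, -1323).
AB · (AC × AD) = 13230.
Since 13230 ≠ 0, the four points are not coplanar.

No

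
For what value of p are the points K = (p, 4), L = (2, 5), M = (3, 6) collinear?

1

Collinearity: (K − L) must be parallel to (M − L) = (1, 1).
Cross-multiplying the components: (p − 2)·(1) = (-1)·(1).
Solving gives p = 1.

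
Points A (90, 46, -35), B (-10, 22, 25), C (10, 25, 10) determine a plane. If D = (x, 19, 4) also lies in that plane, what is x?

6

A normal to the plane is n = AB × AC = (180, -300, 180).
D lies in the plane iff n · AD = 0.
This gives (180)x + (-1080) = 0, so x = 6.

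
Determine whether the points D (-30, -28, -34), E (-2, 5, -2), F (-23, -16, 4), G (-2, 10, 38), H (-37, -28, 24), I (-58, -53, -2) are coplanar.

Yes

The plane through D, E, F has normal n = DE × DF = (870, -840, 105) and equation n·P = -6150.
Checking the remaining points: n·G = -6150, n·H = -6150, n·I = -6150.
All equal -6150, so all 6 points lie in one plane.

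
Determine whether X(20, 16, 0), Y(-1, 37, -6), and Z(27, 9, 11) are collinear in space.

No

XY = (-21, 21, -6), XZ = (7, -7, 11).
Comparing components 2 and 3: (21)(11) − (-6)(-7) = 189 ≠ 0, so XY and XZ are not parallel and the points are not collinear.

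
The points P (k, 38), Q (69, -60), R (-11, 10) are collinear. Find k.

The three points are collinear iff det[PQ; PR] = 0.
This determinant is linear in k: (-70)k + (-3010) = 0, so k = -43.

-43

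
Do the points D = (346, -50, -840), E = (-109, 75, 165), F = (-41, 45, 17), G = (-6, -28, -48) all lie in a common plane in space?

The four points are coplanar iff the 3×3 determinant with rows DE, DF, DG is zero.
Rows: (-455, 125, 1005), (-387, 95, 857), (-352, 22, 792).
Expanding along the first row: (-455)(56386) − (125)(-4840) + (1005)(24926) = 0.
Zero determinant ⇒ coplanar.

Yes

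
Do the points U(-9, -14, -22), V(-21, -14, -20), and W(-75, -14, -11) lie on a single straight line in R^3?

UV = (-12, 0, 2), UW = (-66, 0, 11).
Each component of UW is 11/2 times the corresponding component of UV, so UW = 11/2·UV and the points are collinear.

Yes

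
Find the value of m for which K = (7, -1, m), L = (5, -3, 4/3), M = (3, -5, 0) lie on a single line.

Direction LM = (-2, -2, -4/3). From the x-coordinate of K, the parameter along the line is τ = (7 − 5)/(-2) = -1.
Then m = 4/3 + (-1)·(-4/3) = 8/3.

8/3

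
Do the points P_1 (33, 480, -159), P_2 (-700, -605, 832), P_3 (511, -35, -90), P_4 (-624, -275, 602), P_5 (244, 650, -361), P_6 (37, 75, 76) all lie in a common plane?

The plane through P_1, P_2, P_3 has normal n = P_1P_2 × P_1P_3 = (435500, 524275, 896125) and equation n·P = 123539625.
Checking the remaining points: n·P_4 = 123539625, n·P_5 = 123539625, n·P_6 = 123539625.
All equal 123539625, so all 6 points lie in one plane.

Yes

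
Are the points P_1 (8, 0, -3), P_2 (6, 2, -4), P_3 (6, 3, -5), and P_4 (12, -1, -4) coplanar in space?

Yes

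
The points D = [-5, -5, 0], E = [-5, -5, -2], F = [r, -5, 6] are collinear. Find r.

-5

Direction DE = (0, 0, -2). From the z-coordinate of F, the parameter along the line is τ = (6 − 0)/(-2) = -3.
Then r = (-5) + (-3)·(0) = -5.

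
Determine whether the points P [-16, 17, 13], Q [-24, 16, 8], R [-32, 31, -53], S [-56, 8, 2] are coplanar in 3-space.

Yes

With P as base: PQ = (-8, -1, -5), PR = (-16, 14, -66), PS = (-40, -9, -11).
PR × PS = (-748, 2464, 704).
PQ · (PR × PS) = 0.
The scalar triple product vanishes, so the four points are coplanar.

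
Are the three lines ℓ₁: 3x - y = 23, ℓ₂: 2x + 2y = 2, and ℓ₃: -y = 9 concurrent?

Lines aᵢx + bᵢy = cᵢ with pairwise distinct directions are concurrent exactly when det[aᵢ bᵢ cᵢ] = 0.
Here the determinant is 32.
Nonzero, so no common point exists.

No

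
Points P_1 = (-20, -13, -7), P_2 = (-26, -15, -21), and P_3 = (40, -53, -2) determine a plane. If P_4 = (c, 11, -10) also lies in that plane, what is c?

-56

The plane through P_1, P_2, P_3 has equation −570x − 810y + 360z = 19410.
Substituting P_4: (-570)c + (-12510) = 19410, so c = -56.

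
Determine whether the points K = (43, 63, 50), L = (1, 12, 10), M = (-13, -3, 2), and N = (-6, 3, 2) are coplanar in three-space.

The four points are coplanar iff the 3×3 determinant with rows KL, KM, KN is zero.
Rows: (-42, -51, -40), (-56, -66, -48), (-49, -60, -48).
Expanding along the first row: (-42)(288) − (-51)(336) + (-40)(126) = 0.
Zero determinant ⇒ coplanar.

Yes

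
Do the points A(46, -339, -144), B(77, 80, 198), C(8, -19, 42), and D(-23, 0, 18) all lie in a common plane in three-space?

Yes

A normal to the plane through A, B, C is n = AB × AC = (-31506, -18762, 25842).
The plane has equation n·P = 1189794. For D: n·D = 1189794.
Equal, so D lies in the plane and all four are coplanar.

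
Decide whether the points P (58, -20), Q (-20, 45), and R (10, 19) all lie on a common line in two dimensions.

PQ = (-78, 65), PR = (-48, 39).
det[PQ; PR] = (-78)(39) − (65)(-48) = 78.
The determinant is nonzero, so they are not collinear.

No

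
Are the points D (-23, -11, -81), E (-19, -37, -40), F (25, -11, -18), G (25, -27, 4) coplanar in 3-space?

Yes

With D as base: DE = (4, -26, 41), DF = (48, 0, 63), DG = (48, -16, 85).
DF × DG = (1008, -1056, -768).
DE · (DF × DG) = 0.
The scalar triple product vanishes, so the four points are coplanar.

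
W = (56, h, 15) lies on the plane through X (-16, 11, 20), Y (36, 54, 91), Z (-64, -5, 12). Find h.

28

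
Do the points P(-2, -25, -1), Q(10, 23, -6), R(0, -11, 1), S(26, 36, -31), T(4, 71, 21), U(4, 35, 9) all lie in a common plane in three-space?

The plane through P, Q, R has normal n = PQ × PR = (166, -34, 72) and equation n·X = 446.
Checking the remaining points: n·S = 860, n·T = -238, n·U = 122.
Since n·S = 860 ≠ 446, S is off the plane and the points are not all coplanar.

No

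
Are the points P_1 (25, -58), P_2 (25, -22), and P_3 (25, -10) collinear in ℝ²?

P_1P_2 = (0, 36), P_1P_3 = (0, 48).
Twice the signed area of △P_1P_2P_3 is (0)(48) − (36)(0) = 0.
The triangle is degenerate (zero area), so the points are collinear.

Yes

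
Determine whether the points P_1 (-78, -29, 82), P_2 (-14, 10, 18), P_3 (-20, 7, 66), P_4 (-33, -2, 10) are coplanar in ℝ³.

Yes

With P_1 as base: P_1P_2 = (64, 39, -64), P_1P_3 = (58, 36, -16), P_1P_4 = (45, 27, -72).
P_1P_3 × P_1P_4 = (-2160, 3456, -54).
P_1P_2 · (P_1P_3 × P_1P_4) = 0.
The scalar triple product vanishes, so the four points are coplanar.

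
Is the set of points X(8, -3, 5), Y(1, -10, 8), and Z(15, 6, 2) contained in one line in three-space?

XY = (-7, -7, 3), XZ = (7, 9, -3).
XY × XZ = (-6, 0, -14).
The cross product is nonzero, so the points do not lie on one line.

No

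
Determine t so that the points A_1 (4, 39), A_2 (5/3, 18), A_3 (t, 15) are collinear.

The three points are collinear iff det[A_1A_2; A_1A_3] = 0.
This determinant is linear in t: (21)t + (-28) = 0, so t = 4/3.

4/3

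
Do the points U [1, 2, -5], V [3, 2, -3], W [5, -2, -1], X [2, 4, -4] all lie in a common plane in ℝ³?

With U as base: UV = (2, 0, 2), UW = (4, -4, 4), UX = (1, 2, 1).
UW × UX = (-12, 0, 12).
UV · (UW × UX) = 0.
The scalar triple product vanishes, so the four points are coplanar.

Yes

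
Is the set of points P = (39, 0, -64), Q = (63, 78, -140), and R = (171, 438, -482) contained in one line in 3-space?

No

PQ = (24, 78, -76), PR = (132, 438, -418).
PQ × PR = (684, 0, 216).
The cross product is nonzero, so the points do not lie on one line.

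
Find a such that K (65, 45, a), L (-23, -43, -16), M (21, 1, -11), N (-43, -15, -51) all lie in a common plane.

-6

The points are coplanar iff KL · (KM × KN) = 0.
Expanding, this is linear in a: (-2112)a + (-12672) = 0.
So a = -6.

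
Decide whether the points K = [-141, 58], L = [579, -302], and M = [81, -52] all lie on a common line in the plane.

No

KL = (720, -360), KM = (222, -110).
Twice the signed area of △KLM is (720)(-110) − (-360)(222) = 720.
The area is nonzero, so the three points are not collinear.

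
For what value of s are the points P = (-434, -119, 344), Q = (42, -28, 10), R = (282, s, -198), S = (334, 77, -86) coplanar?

Coplanarity ⇔ det[PQ; PR; PS] = 0.
Expanding, this is linear in s: (51832)s + (0) = 0.
So s = 0.

0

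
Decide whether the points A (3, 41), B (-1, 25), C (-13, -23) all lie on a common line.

AB = (-4, -16), AC = (-16, -64).
det[AB; AC] = (-4)(-64) − (-16)(-16) = 0.
The determinant is zero, so the points are collinear.

Yes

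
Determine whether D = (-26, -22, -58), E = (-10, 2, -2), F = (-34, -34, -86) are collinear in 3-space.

DE = (16, 24, 56), DF = (-8, -12, -28).
Each component of DF is -1/2 times the corresponding component of DE, so DF = -1/2·DE and the points are collinear.

Yes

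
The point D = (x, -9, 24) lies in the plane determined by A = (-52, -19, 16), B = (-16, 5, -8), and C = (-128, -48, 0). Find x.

The plane through A, B, C has equation −1080x + 2400y + 780z = 23040.
Substituting D: (-1080)x + (-2880) = 23040, so x = -24.

-24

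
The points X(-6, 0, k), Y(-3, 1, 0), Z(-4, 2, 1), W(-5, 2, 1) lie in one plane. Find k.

Coplanarity ⇔ det[XY; XZ; XW] = 0.
Expanding, this is linear in k: (-1)k + (-1) = 0.
So k = -1.

-1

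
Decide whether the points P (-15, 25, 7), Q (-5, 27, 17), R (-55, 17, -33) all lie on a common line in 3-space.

Yes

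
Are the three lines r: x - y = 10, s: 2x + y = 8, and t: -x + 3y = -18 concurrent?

Yes

Lines aᵢx + bᵢy = cᵢ with pairwise distinct directions are concurrent exactly when det[aᵢ bᵢ cᵢ] = 0.
Here the determinant is 0.
It vanishes, so the lines are concurrent at (6, -4).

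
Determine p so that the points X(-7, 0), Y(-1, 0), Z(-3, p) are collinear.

Collinearity: (Z − X) must be parallel to (Y − X) = (6, 0).
Cross-multiplying the components: (p − 0)·(6) = (4)·(0).
Solving gives p = 0.

0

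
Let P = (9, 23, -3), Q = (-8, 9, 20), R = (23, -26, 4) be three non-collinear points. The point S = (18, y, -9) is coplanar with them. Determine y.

16

The plane through P, Q, R has equation 1029x + 441y + 1029z = 16317.
Substituting S: (441)y + (9261) = 16317, so y = 16.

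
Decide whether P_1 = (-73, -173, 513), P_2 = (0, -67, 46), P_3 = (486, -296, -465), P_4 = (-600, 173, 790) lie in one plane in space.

No

With P_1 as base: P_1P_2 = (73, 106, -467), P_1P_3 = (559, -123, -978), P_1P_4 = (-527, 346, 277).
P_1P_3 × P_1P_4 = (304317, 360563, 128593).
P_1P_2 · (P_1P_3 × P_1P_4) = 381888.
Since 381888 ≠ 0, the four points are not coplanar.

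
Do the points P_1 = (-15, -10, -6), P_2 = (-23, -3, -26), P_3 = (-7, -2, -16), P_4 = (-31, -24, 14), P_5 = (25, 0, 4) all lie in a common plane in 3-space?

The plane through P_1, P_2, P_3 has normal n = P_1P_2 × P_1P_3 = (90, -240, -120) and equation n·P = 1770.
Checking the remaining points: n·P_4 = 1290, n·P_5 = 1770.
Since n·P_4 = 1290 ≠ 1770, P_4 is off the plane and the points are not all coplanar.

No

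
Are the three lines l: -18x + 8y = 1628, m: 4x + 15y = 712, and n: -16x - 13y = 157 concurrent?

Intersecting l and m: solving the 2×2 system gives (x, y) = (-62, 64).
Substitute into n: (-16)(-62) + (-13)(64) = 160.
But n requires 157 ≠ 160, so the three lines have no common point.

No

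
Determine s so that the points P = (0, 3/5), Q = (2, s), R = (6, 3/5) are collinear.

3/5

The three points are collinear iff det[PQ; PR] = 0.
This determinant is linear in s: (-6)s + (18/5) = 0, so s = 3/5.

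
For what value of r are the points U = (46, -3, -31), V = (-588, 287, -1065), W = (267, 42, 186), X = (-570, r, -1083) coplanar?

The points are coplanar iff UV · (UW × UX) = 0.
Expanding, this is linear in r: (-90936)r + (29736072) = 0.
So r = 327.

327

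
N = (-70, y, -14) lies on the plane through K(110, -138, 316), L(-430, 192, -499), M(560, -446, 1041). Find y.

The plane through K, L, M has equation −11770x + 24750y + 17820z = 920920.
Substituting N: (24750)y + (574420) = 920920, so y = 14.

14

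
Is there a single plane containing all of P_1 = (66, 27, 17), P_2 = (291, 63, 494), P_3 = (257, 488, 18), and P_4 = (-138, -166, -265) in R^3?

Yes

A normal to the plane through P_1, P_2, P_3 is n = P_1P_2 × P_1P_3 = (-219861, 90882, 96849).
The plane has equation n·P = -10410579. For P_4: n·P_4 = -10410579.
Equal, so P_4 lies in the plane and all four are coplanar.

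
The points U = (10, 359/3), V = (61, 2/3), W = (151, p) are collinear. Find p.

The three points are collinear iff det[UV; UW] = 0.
This determinant is linear in p: (51)p + (10676) = 0, so p = -628/3.

-628/3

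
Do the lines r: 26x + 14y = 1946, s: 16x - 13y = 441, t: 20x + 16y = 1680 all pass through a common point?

Yes

Lines aᵢx + bᵢy = cᵢ with pairwise distinct directions are concurrent exactly when det[aᵢ bᵢ cᵢ] = 0.
Here the determinant is 0.
It vanishes, so the lines are concurrent at (56, 35).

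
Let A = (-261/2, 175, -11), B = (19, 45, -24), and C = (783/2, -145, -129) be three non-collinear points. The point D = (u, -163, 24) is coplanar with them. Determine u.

135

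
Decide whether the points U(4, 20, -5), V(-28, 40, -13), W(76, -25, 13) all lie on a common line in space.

UV = (-32, 20, -8), UW = (72, -45, 18).
UV × UW = (0, 0, 0).
The cross product vanishes, so the three points are collinear.

Yes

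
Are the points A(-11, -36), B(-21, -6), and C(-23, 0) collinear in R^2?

AB = (-10, 30), AC = (-12, 36).
Checking proportionality: AC = 6/5·AB, so the vectors are parallel and the points are collinear.

Yes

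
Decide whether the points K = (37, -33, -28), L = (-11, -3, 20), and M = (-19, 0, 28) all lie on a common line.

KL = (-48, 30, 48), KM = (-56, 33, 56).
KL × KM = (96, 0, 96).
The cross product is nonzero, so the points do not lie on one line.

No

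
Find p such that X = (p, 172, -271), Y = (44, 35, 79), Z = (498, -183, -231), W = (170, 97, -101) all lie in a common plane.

The points are coplanar iff XY · (XZ × XW) = 0.
Expanding, this is linear in p: (-58460)p + (16193420) = 0.
So p = 277.

277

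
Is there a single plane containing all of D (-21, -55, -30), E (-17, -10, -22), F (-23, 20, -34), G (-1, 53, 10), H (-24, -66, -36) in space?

The plane through D, E, F has normal n = DE × DF = (-780, 0, 390) and equation n·P = 4680.
Checking the remaining points: n·G = 4680, n·H = 4680.
All equal 4680, so all 5 points lie in one plane.

Yes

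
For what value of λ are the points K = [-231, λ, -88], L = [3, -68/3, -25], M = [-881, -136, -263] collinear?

Collinearity requires KL × KM = 0; each component is linear in λ.
The x-component gives (238)λ + (37604/3) = 0, so λ = -158/3.
The remaining components then also vanish.

-158/3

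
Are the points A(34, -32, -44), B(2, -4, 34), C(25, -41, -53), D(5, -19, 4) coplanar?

Yes

A normal to the plane through A, B, C is n = AB × AC = (450, -990, 540).
The plane has equation n·P = 23220. For D: n·D = 23220.
Equal, so D lies in the plane and all four are coplanar.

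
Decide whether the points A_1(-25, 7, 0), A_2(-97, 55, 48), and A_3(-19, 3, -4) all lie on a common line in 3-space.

A_1A_2 = (-72, 48, 48), A_1A_3 = (6, -4, -4).
A_1A_2 × A_1A_3 = (0, 0, 0).
The cross product vanishes, so the three points are collinear.

Yes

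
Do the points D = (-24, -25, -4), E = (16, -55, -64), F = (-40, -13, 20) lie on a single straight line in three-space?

Yes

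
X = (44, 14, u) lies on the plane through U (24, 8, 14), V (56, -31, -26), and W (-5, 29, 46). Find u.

-2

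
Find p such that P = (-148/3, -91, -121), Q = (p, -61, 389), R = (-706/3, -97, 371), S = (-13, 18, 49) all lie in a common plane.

-628/3

The points are coplanar iff PQ · (PR × PS) = 0.
Expanding, this is linear in p: (-54648)p + (-11439648) = 0.
So p = -628/3.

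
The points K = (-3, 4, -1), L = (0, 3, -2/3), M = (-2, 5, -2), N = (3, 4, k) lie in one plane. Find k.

Coplanarity ⇔ det[KL; KM; KN] = 0.
Expanding, this is linear in k: (4)k + (8) = 0.
So k = -2.

-2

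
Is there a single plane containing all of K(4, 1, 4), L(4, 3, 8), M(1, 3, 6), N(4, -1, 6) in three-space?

No

The four points are coplanar iff the 3×3 determinant with rows KL, KM, KN is zero.
Rows: (0, 2, 4), (-3, 2, 2), (0, -2, 2).
Expanding along the first row: (0)(8) − (2)(-6) + (4)(6) = 36.
Nonzero ⇒ not coplanar.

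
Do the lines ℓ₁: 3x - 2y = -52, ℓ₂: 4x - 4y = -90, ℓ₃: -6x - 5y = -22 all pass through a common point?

The three lines meet at one point iff the augmented coefficient matrix [aᵢ bᵢ cᵢ] has rank < 3, i.e. its determinant vanishes.
Here the determinant is -54.
Nonzero, so no common point exists.

No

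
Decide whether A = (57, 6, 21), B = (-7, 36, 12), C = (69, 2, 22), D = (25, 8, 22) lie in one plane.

Yes

The four points are coplanar iff the 3×3 determinant with rows AB, AC, AD is zero.
Rows: (-64, 30, -9), (12, -4, 1), (-32, 2, 1).
Expanding along the first row: (-64)(-6) − (30)(44) + (-9)(-104) = 0.
Zero determinant ⇒ coplanar.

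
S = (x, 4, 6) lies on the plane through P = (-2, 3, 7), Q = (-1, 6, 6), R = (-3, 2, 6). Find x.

Coplanarity requires PQ · (PR × PS) = 0.
PQ = (1, 3, -1), PR = (-1, -1, -1); the triple product is linear in x with coefficient -4 and constant term -8.
Setting it to zero: x = -2.

-2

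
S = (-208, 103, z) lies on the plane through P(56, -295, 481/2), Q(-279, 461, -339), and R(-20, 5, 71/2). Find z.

-103

Coplanarity requires PQ · (PR × PS) = 0.
PQ = (-335, 756, -1159/2), PR = (-76, 300, -205); the triple product is linear in z with coefficient -43044 and constant term -4433532.
Setting it to zero: z = -103.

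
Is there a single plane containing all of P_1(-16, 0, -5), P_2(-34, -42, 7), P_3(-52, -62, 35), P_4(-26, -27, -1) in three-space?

Yes

A normal to the plane through P_1, P_2, P_3 is n = P_1P_2 × P_1P_3 = (-936, 288, -396).
The plane has equation n·P = 16956. For P_4: n·P_4 = 16956.
Equal, so P_4 lies in the plane and all four are coplanar.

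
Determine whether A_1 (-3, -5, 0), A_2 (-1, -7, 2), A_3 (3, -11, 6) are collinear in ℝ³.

Yes

A_1A_2 = (2, -2, 2), A_1A_3 = (6, -6, 6).
A_1A_2 × A_1A_3 = (0, 0, 0).
The cross product vanishes, so the three points are collinear.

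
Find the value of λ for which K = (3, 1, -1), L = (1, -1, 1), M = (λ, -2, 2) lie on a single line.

Direction KL = (-2, -2, 2). From the y-coordinate of M, the parameter along the line is τ = (-2 − 1)/(-2) = 3/2.
Then λ = 3 + 3/2·(-2) = 0.

0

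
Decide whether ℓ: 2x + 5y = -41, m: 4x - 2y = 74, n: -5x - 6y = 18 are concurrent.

Yes

Intersecting ℓ and m: solving the 2×2 system gives (x, y) = (12, -13).
Substitute into n: (-5)(12) + (-6)(-13) = 18.
This equals 18, so (12, -13) lies on all three lines and they are concurrent.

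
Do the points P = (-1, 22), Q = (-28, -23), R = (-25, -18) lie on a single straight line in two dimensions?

PQ = (-27, -45), PR = (-24, -40).
Twice the signed area of △PQR is (-27)(-40) − (-45)(-24) = 0.
The triangle is degenerate (zero area), so the points are collinear.

Yes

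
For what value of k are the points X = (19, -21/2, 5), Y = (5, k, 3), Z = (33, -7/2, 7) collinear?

-35/2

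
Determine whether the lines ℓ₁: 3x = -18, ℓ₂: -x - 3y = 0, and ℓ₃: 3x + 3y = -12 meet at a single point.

Yes

Intersecting ℓ₁ and ℓ₂: solving the 2×2 system gives (x, y) = (-6, 2).
Substitute into ℓ₃: (3)(-6) + (3)(2) = -12.
This equals -12, so (-6, 2) lies on all three lines and they are concurrent.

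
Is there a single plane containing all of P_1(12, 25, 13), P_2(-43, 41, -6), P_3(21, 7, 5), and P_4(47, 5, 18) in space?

With P_1 as base: P_1P_2 = (-55, 16, -19), P_1P_3 = (9, -18, -8), P_1P_4 = (35, -20, 5).
P_1P_3 × P_1P_4 = (-250, -325, 450).
P_1P_2 · (P_1P_3 × P_1P_4) = 0.
The scalar triple product vanishes, so the four points are coplanar.

Yes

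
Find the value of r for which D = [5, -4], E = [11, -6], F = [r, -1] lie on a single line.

The three points are collinear iff det[DE; DF] = 0.
This determinant is linear in r: (2)r + (8) = 0, so r = -4.

-4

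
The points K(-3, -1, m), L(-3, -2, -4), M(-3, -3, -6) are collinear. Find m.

Direction LM = (0, -1, -2). From the y-coordinate of K, the parameter along the line is τ = (-1 − (-2))/(-1) = -1.
Then m = (-4) + (-1)·(-2) = -2.

-2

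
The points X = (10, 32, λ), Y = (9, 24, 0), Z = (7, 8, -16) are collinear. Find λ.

8

Collinearity requires XY × XZ = 0; each component is linear in λ.
The x-component gives (-16)λ + (128) = 0, so λ = 8.
The remaining components then also vanish.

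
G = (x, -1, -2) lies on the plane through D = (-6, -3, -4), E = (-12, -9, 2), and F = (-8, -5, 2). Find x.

-4

The plane through D, E, F has equation −24x + 24y = 72.
Substituting G: (-24)x + (-24) = 72, so x = -4.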